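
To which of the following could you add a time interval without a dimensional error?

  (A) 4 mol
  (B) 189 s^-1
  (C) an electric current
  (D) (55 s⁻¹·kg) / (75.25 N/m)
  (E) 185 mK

Reference: [time interval] = s.
Each option:
  (A) mol
  (B) s⁻¹
  (C) [electric current] = A
  (D) [kg·s⁻¹] / [kg·s⁻²] = s  ← same
  (E) K
Only (D) matches s.

(D)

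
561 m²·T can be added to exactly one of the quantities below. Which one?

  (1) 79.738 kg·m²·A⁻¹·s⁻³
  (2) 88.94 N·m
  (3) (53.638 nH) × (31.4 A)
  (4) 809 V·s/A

(3)

Reference: T·m² = Wb·m⁻²·m² = kg·m²·s⁻²·A⁻¹.
Each option:
  (1) kg·m²·s⁻³·A⁻¹
  (2) N·m = kg·m·s⁻²·m = kg·m²·s⁻²
  (3) [kg·m²·s⁻²·A⁻²] · [A] = kg·m²·s⁻²·A⁻¹  ← same
  (4) V·s·A⁻¹ = J·C⁻¹·s·A⁻¹ = kg·m²·s⁻²·A⁻²
Only (3) matches kg·m²·s⁻²·A⁻¹.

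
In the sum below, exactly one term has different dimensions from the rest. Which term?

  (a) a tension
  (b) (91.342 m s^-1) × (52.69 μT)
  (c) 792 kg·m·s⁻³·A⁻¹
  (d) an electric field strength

In SI base units:
  (a) [tension] = kg·m·s⁻²
  (b) [m·s⁻¹] · [kg·s⁻²·A⁻¹] = kg·m·s⁻³·A⁻¹
  (c) kg·m·s⁻³·A⁻¹
  (d) [electric field strength] = kg·m·s⁻³·A⁻¹
All reduce to kg·m·s⁻³·A⁻¹ except (a), which is kg·m·s⁻².

(a)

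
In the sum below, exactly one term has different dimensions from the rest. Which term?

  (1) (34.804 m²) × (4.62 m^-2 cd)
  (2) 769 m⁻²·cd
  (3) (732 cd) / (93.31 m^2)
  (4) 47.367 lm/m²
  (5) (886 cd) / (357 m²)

(1)

In SI base units:
  (1) [m²] · [m⁻²·cd] = cd
  (2) cd·m⁻² = m⁻²·cd
  (3) [cd] / [m²] = m⁻²·cd
  (4) lm·m⁻² = cd·m⁻² = m⁻²·cd
  (5) [cd] / [m²] = m⁻²·cd
All reduce to m⁻²·cd except (1), which is cd.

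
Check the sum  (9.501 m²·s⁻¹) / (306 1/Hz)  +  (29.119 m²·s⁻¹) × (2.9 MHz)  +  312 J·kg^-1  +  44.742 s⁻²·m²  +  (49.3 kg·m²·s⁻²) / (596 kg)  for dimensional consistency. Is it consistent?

Expand each in SI base units:
  (9.501 m²·s⁻¹) / (306 1/Hz):  [m²·s⁻¹] / [s] = m²·s⁻²
  (29.119 m²·s⁻¹) × (2.9 MHz):  [m²·s⁻¹] · [s⁻¹] = m²·s⁻²
  312 J·kg^-1:  J·kg⁻¹ = N·m·kg⁻¹ = m²·s⁻²
  44.742 s⁻²·m²:  m²·s⁻²
  (49.3 kg·m²·s⁻²) / (596 kg):  [kg·m²·s⁻²] / [kg] = m²·s⁻²
Every term reduces to m²·s⁻².

Yes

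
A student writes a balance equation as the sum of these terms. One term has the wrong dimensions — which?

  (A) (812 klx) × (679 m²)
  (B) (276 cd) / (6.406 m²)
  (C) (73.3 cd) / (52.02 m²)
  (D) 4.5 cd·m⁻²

(A)

Expand each in SI base units:
  (A) [m⁻²·cd] · [m²] = cd
  (B) [cd] / [m²] = m⁻²·cd
  (C) [cd] / [m²] = m⁻²·cd
  (D) cd·m⁻² = m⁻²·cd
All reduce to m⁻²·cd except (A), which is cd.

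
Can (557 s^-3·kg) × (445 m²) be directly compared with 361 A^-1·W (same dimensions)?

No

Dimensions:
  (557 s^-3·kg) × (445 m²):  [kg·s⁻³] · [m²] = kg·m²·s⁻³
  361 A^-1·W:  W·A⁻¹ = J·s⁻¹·A⁻¹ = kg·m²·s⁻³·A⁻¹
kg·m²·s⁻³ ≠ kg·m²·s⁻³·A⁻¹, so they cannot be added.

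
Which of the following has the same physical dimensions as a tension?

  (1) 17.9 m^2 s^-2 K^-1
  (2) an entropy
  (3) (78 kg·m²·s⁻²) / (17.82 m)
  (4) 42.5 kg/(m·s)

Reference: [tension] = kg·m·s⁻².
Each option:
  (1) m²·s⁻²·K⁻¹
  (2) [entropy] = kg·m²·s⁻²·K⁻¹
  (3) [kg·m²·s⁻²] / [m] = kg·m·s⁻²  ← same
  (4) kg·m⁻¹·s⁻¹
Only (3) matches kg·m·s⁻².

(3)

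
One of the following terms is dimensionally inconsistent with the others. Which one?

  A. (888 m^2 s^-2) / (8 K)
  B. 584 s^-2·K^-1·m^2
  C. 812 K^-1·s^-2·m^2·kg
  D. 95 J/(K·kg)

C.

In SI base units:
  A. [m²·s⁻²] / [K] = m²·s⁻²·K⁻¹
  B. m²·s⁻²·K⁻¹
  C. kg·m²·s⁻²·K⁻¹
  D. J·kg⁻¹·K⁻¹ = N·m·kg⁻¹·K⁻¹ = m²·s⁻²·K⁻¹
All reduce to m²·s⁻²·K⁻¹ except C., which is kg·m²·s⁻²·K⁻¹.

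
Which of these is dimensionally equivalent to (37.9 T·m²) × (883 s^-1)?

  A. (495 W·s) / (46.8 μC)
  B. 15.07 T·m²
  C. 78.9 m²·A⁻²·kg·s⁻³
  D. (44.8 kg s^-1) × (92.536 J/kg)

Reference: [kg·m²·s⁻²·A⁻¹] · [s⁻¹] = kg·m²·s⁻³·A⁻¹.
Each option:
  A. [kg·m²·s⁻²] / [s·A] = kg·m²·s⁻³·A⁻¹  ← same
  B. T·m² = Wb·m⁻²·m² = kg·m²·s⁻²·A⁻¹
  C. kg·m²·s⁻³·A⁻²
  D. [kg·s⁻¹] · [m²·s⁻²] = kg·m²·s⁻³
Only A. matches kg·m²·s⁻³·A⁻¹.

A.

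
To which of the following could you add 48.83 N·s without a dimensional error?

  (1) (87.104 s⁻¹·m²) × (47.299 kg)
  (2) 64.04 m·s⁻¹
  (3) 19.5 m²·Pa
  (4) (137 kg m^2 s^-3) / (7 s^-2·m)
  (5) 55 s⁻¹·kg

(4)

Reference: N·s = kg·m·s⁻²·s = kg·m·s⁻¹.
Each option:
  (1) [m²·s⁻¹] · [kg] = kg·m²·s⁻¹
  (2) m·s⁻¹
  (3) Pa·m² = N·m⁻²·m² = kg·m·s⁻²
  (4) [kg·m²·s⁻³] / [m·s⁻²] = kg·m·s⁻¹  ← same
  (5) kg·s⁻¹
Only (4) matches kg·m·s⁻¹.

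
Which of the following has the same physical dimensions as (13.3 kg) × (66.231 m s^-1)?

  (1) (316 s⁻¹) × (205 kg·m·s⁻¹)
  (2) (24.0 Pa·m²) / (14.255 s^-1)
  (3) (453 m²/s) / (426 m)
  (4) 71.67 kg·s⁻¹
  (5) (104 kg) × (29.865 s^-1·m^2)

Reference: [kg] · [m·s⁻¹] = kg·m·s⁻¹.
Each option:
  (1) [s⁻¹] · [kg·m·s⁻¹] = kg·m·s⁻²
  (2) [kg·m·s⁻²] / [s⁻¹] = kg·m·s⁻¹  ← same
  (3) [m²·s⁻¹] / [m] = m·s⁻¹
  (4) kg·s⁻¹
  (5) [kg] · [m²·s⁻¹] = kg·m²·s⁻¹
Only (2) matches kg·m·s⁻¹.

(2)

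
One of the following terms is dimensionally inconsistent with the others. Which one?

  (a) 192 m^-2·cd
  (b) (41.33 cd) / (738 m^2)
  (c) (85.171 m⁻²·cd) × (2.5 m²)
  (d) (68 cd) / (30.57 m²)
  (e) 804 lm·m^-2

(c)

Dimensions:
  (a) cd·m⁻² = m⁻²·cd
  (b) [cd] / [m²] = m⁻²·cd
  (c) [m⁻²·cd] · [m²] = cd
  (d) [cd] / [m²] = m⁻²·cd
  (e) lm·m⁻² = cd·m⁻² = m⁻²·cd
All reduce to m⁻²·cd except (c), which is cd.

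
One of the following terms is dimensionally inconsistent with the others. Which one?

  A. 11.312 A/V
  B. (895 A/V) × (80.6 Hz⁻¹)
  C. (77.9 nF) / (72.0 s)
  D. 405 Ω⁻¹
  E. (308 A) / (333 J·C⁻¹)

B.

In SI base units:
  A. A·V⁻¹ = A·(J·C⁻¹)⁻¹ = kg⁻¹·m⁻²·s³·A²
  B. [kg⁻¹·m⁻²·s³·A²] · [s] = kg⁻¹·m⁻²·s⁴·A²
  C. [kg⁻¹·m⁻²·s⁴·A²] / [s] = kg⁻¹·m⁻²·s³·A²
  D. Ω⁻¹ = (V·A⁻¹)⁻¹ = kg⁻¹·m⁻²·s³·A²
  E. [A] / [kg·m²·s⁻³·A⁻¹] = kg⁻¹·m⁻²·s³·A²
All reduce to kg⁻¹·m⁻²·s³·A² except B., which is kg⁻¹·m⁻²·s⁴·A².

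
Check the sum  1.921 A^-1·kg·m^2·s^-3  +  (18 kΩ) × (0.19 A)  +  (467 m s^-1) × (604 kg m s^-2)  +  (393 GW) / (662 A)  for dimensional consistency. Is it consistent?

Reduce each to base SI dimensions:
  1.921 A^-1·kg·m^2·s^-3:  kg·m²·s⁻³·A⁻¹
  (18 kΩ) × (0.19 A):  [kg·m²·s⁻³·A⁻²] · [A] = kg·m²·s⁻³·A⁻¹
  (467 m s^-1) × (604 kg m s^-2):  [m·s⁻¹] · [kg·m·s⁻²] = kg·m²·s⁻³
  (393 GW) / (662 A):  [kg·m²·s⁻³] / [A] = kg·m²·s⁻³·A⁻¹
The terms do not share a single dimension (kg·m²·s⁻³ vs kg·m²·s⁻³·A⁻¹).

No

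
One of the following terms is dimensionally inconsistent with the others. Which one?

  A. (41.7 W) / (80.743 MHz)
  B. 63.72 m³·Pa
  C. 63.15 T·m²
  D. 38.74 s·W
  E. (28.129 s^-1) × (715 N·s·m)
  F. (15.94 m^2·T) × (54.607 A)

In SI base units:
  A. [kg·m²·s⁻³] / [s⁻¹] = kg·m²·s⁻²
  B. Pa·m³ = N·m⁻²·m³ = kg·m²·s⁻²
  C. T·m² = Wb·m⁻²·m² = kg·m²·s⁻²·A⁻¹
  D. W·s = J·s⁻¹·s = kg·m²·s⁻²
  E. [s⁻¹] · [kg·m²·s⁻¹] = kg·m²·s⁻²
  F. [kg·m²·s⁻²·A⁻¹] · [A] = kg·m²·s⁻²
All reduce to kg·m²·s⁻² except C., which is kg·m²·s⁻²·A⁻¹.

C.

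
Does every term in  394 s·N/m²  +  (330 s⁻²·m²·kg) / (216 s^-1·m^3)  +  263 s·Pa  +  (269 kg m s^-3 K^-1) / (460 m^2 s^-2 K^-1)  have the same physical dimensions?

Yes

Work out the base dimensions of each:
  394 s·N/m²:  N·s·m⁻² = kg·m·s⁻²·s·m⁻² = kg·m⁻¹·s⁻¹
  (330 s⁻²·m²·kg) / (216 s^-1·m^3):  [kg·m²·s⁻²] / [m³·s⁻¹] = kg·m⁻¹·s⁻¹
  263 s·Pa:  Pa·s = N·m⁻²·s = kg·m⁻¹·s⁻¹
  (269 kg m s^-3 K^-1) / (460 m^2 s^-2 K^-1):  [kg·m·s⁻³·K⁻¹] / [m²·s⁻²·K⁻¹] = kg·m⁻¹·s⁻¹
Every term reduces to kg·m⁻¹·s⁻¹.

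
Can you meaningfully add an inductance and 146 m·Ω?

Expand each in SI base units:
  an inductance:  [inductance] = kg·m²·s⁻²·A⁻²
  146 m·Ω:  Ω·m = V·A⁻¹·m = kg·m³·s⁻³·A⁻²
kg·m²·s⁻²·A⁻² ≠ kg·m³·s⁻³·A⁻², so they cannot be added.

No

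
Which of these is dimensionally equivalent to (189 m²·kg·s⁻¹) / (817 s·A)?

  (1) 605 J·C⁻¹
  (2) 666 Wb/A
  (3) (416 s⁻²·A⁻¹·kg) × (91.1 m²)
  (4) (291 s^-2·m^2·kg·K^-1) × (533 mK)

(3)

Reference: [kg·m²·s⁻¹] / [s·A] = kg·m²·s⁻²·A⁻¹.
Each option:
  (1) J·C⁻¹ = N·m·(s·A)⁻¹ = kg·m²·s⁻³·A⁻¹
  (2) Wb·A⁻¹ = V·s·A⁻¹ = kg·m²·s⁻²·A⁻²
  (3) [kg·s⁻²·A⁻¹] · [m²] = kg·m²·s⁻²·A⁻¹  ← same
  (4) [kg·m²·s⁻²·K⁻¹] · [K] = kg·m²·s⁻²
Only (3) matches kg·m²·s⁻²·A⁻¹.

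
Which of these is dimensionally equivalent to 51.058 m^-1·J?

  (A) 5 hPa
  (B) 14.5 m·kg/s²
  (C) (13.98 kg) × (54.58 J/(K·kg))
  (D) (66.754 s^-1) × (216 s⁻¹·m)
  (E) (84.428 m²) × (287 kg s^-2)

Reference: J·m⁻¹ = N·m·m⁻¹ = kg·m·s⁻².
Each option:
  (A) Pa = N·m⁻² = kg·m⁻¹·s⁻²
  (B) kg·m·s⁻²  ← same
  (C) [kg] · [m²·s⁻²·K⁻¹] = kg·m²·s⁻²·K⁻¹
  (D) [s⁻¹] · [m·s⁻¹] = m·s⁻²
  (E) [m²] · [kg·s⁻²] = kg·m²·s⁻²
Only (B) matches kg·m·s⁻².

(B)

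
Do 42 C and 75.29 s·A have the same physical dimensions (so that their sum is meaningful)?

Yes

Expand each in SI base units:
  42 C:  C = s·A
  75.29 s·A:  A·s = s·A
Both are s·A, so they have the same dimensions and can be added.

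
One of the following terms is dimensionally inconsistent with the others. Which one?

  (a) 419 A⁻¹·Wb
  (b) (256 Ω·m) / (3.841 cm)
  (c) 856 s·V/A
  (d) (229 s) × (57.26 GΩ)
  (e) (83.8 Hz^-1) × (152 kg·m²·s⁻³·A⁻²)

(b)

In SI base units:
  (a) Wb·A⁻¹ = V·s·A⁻¹ = kg·m²·s⁻²·A⁻²
  (b) [kg·m³·s⁻³·A⁻²] / [m] = kg·m²·s⁻³·A⁻²
  (c) V·s·A⁻¹ = J·C⁻¹·s·A⁻¹ = kg·m²·s⁻²·A⁻²
  (d) [s] · [kg·m²·s⁻³·A⁻²] = kg·m²·s⁻²·A⁻²
  (e) [s] · [kg·m²·s⁻³·A⁻²] = kg·m²·s⁻²·A⁻²
All reduce to kg·m²·s⁻²·A⁻² except (b), which is kg·m²·s⁻³·A⁻².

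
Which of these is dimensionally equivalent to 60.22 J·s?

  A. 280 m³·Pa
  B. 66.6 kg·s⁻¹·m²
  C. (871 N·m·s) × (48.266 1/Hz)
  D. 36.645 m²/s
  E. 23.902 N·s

B.

Reference: J·s = N·m·s = kg·m²·s⁻¹.
Each option:
  A. Pa·m³ = N·m⁻²·m³ = kg·m²·s⁻²
  B. kg·m²·s⁻¹  ← same
  C. [kg·m²·s⁻¹] · [s] = kg·m²
  D. m²·s⁻¹
  E. N·s = kg·m·s⁻²·s = kg·m·s⁻¹
Only B. matches kg·m²·s⁻¹.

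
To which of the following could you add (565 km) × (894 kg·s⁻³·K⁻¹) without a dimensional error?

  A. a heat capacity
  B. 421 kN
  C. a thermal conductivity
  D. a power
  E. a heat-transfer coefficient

C.

Reference: [m] · [kg·s⁻³·K⁻¹] = kg·m·s⁻³·K⁻¹.
Each option:
  A. [heat capacity] = kg·m²·s⁻²·K⁻¹
  B. N = kg·m·s⁻²
  C. [thermal conductivity] = kg·m·s⁻³·K⁻¹  ← same
  D. [power] = kg·m²·s⁻³
  E. [heat-transfer coefficient] = kg·s⁻³·K⁻¹
Only C. matches kg·m·s⁻³·K⁻¹.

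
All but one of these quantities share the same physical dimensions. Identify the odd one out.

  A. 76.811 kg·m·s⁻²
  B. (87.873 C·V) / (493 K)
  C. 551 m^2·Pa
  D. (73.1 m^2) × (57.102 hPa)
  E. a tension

B.

Dimensions:
  A. kg·m·s⁻²
  B. [kg·m²·s⁻²] / [K] = kg·m²·s⁻²·K⁻¹
  C. Pa·m² = N·m⁻²·m² = kg·m·s⁻²
  D. [m²] · [kg·m⁻¹·s⁻²] = kg·m·s⁻²
  E. [tension] = kg·m·s⁻²
All reduce to kg·m·s⁻² except B., which is kg·m²·s⁻²·K⁻¹.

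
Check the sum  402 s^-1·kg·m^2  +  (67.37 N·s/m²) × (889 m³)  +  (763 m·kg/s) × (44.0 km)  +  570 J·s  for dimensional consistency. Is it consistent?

Yes

Dimensions:
  402 s^-1·kg·m^2:  kg·m²·s⁻¹
  (67.37 N·s/m²) × (889 m³):  [kg·m⁻¹·s⁻¹] · [m³] = kg·m²·s⁻¹
  (763 m·kg/s) × (44.0 km):  [kg·m·s⁻¹] · [m] = kg·m²·s⁻¹
  570 J·s:  J·s = N·m·s = kg·m²·s⁻¹
Every term reduces to kg·m²·s⁻¹.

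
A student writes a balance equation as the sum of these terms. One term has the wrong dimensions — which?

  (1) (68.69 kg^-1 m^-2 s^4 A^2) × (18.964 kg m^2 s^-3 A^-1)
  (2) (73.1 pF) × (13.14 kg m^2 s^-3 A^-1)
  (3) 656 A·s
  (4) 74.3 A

(4)

Work out the base dimensions of each:
  (1) [kg⁻¹·m⁻²·s⁴·A²] · [kg·m²·s⁻³·A⁻¹] = s·A
  (2) [kg⁻¹·m⁻²·s⁴·A²] · [kg·m²·s⁻³·A⁻¹] = s·A
  (3) A·s = s·A
  (4) A
All reduce to s·A except (4), which is A.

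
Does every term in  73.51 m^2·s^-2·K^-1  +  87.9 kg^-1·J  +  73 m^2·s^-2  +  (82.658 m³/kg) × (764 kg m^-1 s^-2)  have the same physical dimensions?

Work out the base dimensions of each:
  73.51 m^2·s^-2·K^-1:  m²·s⁻²·K⁻¹
  87.9 kg^-1·J:  J·kg⁻¹ = N·m·kg⁻¹ = m²·s⁻²
  73 m^2·s^-2:  m²·s⁻²
  (82.658 m³/kg) × (764 kg m^-1 s^-2):  [kg⁻¹·m³] · [kg·m⁻¹·s⁻²] = m²·s⁻²
The terms do not share a single dimension (m²·s⁻² vs m²·s⁻²·K⁻¹).

No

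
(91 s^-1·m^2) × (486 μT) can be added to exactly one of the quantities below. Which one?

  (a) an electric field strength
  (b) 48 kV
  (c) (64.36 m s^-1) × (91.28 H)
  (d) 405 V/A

(b)

Reference: [m²·s⁻¹] · [kg·s⁻²·A⁻¹] = kg·m²·s⁻³·A⁻¹.
Each option:
  (a) [electric field strength] = kg·m·s⁻³·A⁻¹
  (b) V = J·C⁻¹ = kg·m²·s⁻³·A⁻¹  ← same
  (c) [m·s⁻¹] · [kg·m²·s⁻²·A⁻²] = kg·m³·s⁻³·A⁻²
  (d) V·A⁻¹ = J·C⁻¹·A⁻¹ = kg·m²·s⁻³·A⁻²
Only (b) matches kg·m²·s⁻³·A⁻¹.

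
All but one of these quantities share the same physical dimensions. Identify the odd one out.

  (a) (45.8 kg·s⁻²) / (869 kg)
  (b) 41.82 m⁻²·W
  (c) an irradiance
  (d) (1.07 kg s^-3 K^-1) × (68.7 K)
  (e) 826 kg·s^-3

(a)

Reduce each to base SI dimensions:
  (a) [kg·s⁻²] / [kg] = s⁻²
  (b) W·m⁻² = J·s⁻¹·m⁻² = kg·s⁻³
  (c) [irradiance] = kg·s⁻³
  (d) [kg·s⁻³·K⁻¹] · [K] = kg·s⁻³
  (e) kg·s⁻³
All reduce to kg·s⁻³ except (a), which is s⁻².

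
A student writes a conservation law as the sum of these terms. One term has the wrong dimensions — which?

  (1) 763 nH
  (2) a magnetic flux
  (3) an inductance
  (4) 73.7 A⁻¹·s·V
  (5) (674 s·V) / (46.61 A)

Dimensions:
  (1) H = V·s·A⁻¹ = kg·m²·s⁻²·A⁻²
  (2) [magnetic flux] = kg·m²·s⁻²·A⁻¹
  (3) [inductance] = kg·m²·s⁻²·A⁻²
  (4) V·s·A⁻¹ = J·C⁻¹·s·A⁻¹ = kg·m²·s⁻²·A⁻²
  (5) [kg·m²·s⁻²·A⁻¹] / [A] = kg·m²·s⁻²·A⁻²
All reduce to kg·m²·s⁻²·A⁻² except (2), which is kg·m²·s⁻²·A⁻¹.

(2)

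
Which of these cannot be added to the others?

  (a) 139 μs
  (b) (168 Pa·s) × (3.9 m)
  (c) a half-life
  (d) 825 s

Expand each in SI base units:
  (a) s
  (b) [kg·m⁻¹·s⁻¹] · [m] = kg·s⁻¹
  (c) [half-life] = s
  (d) s
All reduce to s except (b), which is kg·s⁻¹.

(b)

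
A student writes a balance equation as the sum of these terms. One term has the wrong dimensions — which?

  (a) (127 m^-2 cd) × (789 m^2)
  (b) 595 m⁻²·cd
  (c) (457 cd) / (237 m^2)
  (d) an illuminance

(a)

Dimensions:
  (a) [m⁻²·cd] · [m²] = cd
  (b) cd·m⁻² = m⁻²·cd
  (c) [cd] / [m²] = m⁻²·cd
  (d) [illuminance] = m⁻²·cd
All reduce to m⁻²·cd except (a), which is cd.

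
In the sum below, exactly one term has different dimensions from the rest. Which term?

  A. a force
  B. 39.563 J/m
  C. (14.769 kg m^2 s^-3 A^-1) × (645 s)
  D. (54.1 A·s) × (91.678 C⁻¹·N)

C.

Expand each in SI base units:
  A. [force] = kg·m·s⁻²
  B. J·m⁻¹ = N·m·m⁻¹ = kg·m·s⁻²
  C. [kg·m²·s⁻³·A⁻¹] · [s] = kg·m²·s⁻²·A⁻¹
  D. [s·A] · [kg·m·s⁻³·A⁻¹] = kg·m·s⁻²
All reduce to kg·m·s⁻² except C., which is kg·m²·s⁻²·A⁻¹.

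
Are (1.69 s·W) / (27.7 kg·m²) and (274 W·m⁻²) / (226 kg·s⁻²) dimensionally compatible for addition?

No

In SI base units:
  (1.69 s·W) / (27.7 kg·m²):  [kg·m²·s⁻²] / [kg·m²] = s⁻²
  (274 W·m⁻²) / (226 kg·s⁻²):  [kg·s⁻³] / [kg·s⁻²] = s⁻¹
s⁻² ≠ s⁻¹, so they cannot be added.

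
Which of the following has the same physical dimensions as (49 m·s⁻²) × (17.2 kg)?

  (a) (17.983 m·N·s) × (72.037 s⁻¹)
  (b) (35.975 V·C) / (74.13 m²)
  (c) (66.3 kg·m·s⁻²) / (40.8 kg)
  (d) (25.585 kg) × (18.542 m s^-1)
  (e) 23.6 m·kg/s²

Reference: [m·s⁻²] · [kg] = kg·m·s⁻².
Each option:
  (a) [kg·m²·s⁻¹] · [s⁻¹] = kg·m²·s⁻²
  (b) [kg·m²·s⁻²] / [m²] = kg·s⁻²
  (c) [kg·m·s⁻²] / [kg] = m·s⁻²
  (d) [kg] · [m·s⁻¹] = kg·m·s⁻¹
  (e) kg·m·s⁻²  ← same
Only (e) matches kg·m·s⁻².

(e)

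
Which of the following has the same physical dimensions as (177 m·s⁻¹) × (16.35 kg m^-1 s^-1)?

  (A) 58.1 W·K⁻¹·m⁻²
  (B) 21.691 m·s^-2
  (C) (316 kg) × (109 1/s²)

Reference: [m·s⁻¹] · [kg·m⁻¹·s⁻¹] = kg·s⁻².
Each option:
  (A) W·m⁻²·K⁻¹ = J·s⁻¹·m⁻²·K⁻¹ = kg·s⁻³·K⁻¹
  (B) m·s⁻²
  (C) [kg] · [s⁻²] = kg·s⁻²  ← same
Only (C) matches kg·s⁻².

(C)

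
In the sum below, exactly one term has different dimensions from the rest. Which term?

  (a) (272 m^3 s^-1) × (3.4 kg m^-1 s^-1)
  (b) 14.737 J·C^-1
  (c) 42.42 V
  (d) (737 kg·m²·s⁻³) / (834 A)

(a)

Expand each in SI base units:
  (a) [m³·s⁻¹] · [kg·m⁻¹·s⁻¹] = kg·m²·s⁻²
  (b) J·C⁻¹ = N·m·(s·A)⁻¹ = kg·m²·s⁻³·A⁻¹
  (c) V = J·C⁻¹ = kg·m²·s⁻³·A⁻¹
  (d) [kg·m²·s⁻³] / [A] = kg·m²·s⁻³·A⁻¹
All reduce to kg·m²·s⁻³·A⁻¹ except (a), which is kg·m²·s⁻².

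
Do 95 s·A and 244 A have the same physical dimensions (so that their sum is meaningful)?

No

Reduce each to base SI dimensions:
  95 s·A:  A·s = s·A
  244 A:  A
s·A ≠ A, so they cannot be added.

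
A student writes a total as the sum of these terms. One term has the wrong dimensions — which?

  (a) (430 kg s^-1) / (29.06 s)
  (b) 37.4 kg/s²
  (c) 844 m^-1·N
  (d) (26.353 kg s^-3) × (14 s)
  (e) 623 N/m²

(e)

Expand each in SI base units:
  (a) [kg·s⁻¹] / [s] = kg·s⁻²
  (b) kg·s⁻²
  (c) N·m⁻¹ = kg·m·s⁻²·m⁻¹ = kg·s⁻²
  (d) [kg·s⁻³] · [s] = kg·s⁻²
  (e) N·m⁻² = kg·m·s⁻²·m⁻² = kg·m⁻¹·s⁻²
All reduce to kg·s⁻² except (e), which is kg·m⁻¹·s⁻².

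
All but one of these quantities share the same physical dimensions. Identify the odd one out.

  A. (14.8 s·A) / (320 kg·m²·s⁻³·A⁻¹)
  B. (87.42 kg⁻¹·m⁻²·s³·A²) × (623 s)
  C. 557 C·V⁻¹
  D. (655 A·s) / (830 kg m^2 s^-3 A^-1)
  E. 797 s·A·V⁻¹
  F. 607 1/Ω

F.

Reduce each to base SI dimensions:
  A. [s·A] / [kg·m²·s⁻³·A⁻¹] = kg⁻¹·m⁻²·s⁴·A²
  B. [kg⁻¹·m⁻²·s³·A²] · [s] = kg⁻¹·m⁻²·s⁴·A²
  C. C·V⁻¹ = s·A·(J·C⁻¹)⁻¹ = kg⁻¹·m⁻²·s⁴·A²
  D. [s·A] / [kg·m²·s⁻³·A⁻¹] = kg⁻¹·m⁻²·s⁴·A²
  E. A·s·V⁻¹ = A·s·(J·C⁻¹)⁻¹ = kg⁻¹·m⁻²·s⁴·A²
  F. Ω⁻¹ = (V·A⁻¹)⁻¹ = kg⁻¹·m⁻²·s³·A²
All reduce to kg⁻¹·m⁻²·s⁴·A² except F., which is kg⁻¹·m⁻²·s³·A².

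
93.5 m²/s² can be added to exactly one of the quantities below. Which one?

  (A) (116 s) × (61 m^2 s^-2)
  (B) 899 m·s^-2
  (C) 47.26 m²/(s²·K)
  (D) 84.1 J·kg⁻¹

(D)

Reference: m²·s⁻².
Each option:
  (A) [s] · [m²·s⁻²] = m²·s⁻¹
  (B) m·s⁻²
  (C) m²·s⁻²·K⁻¹
  (D) J·kg⁻¹ = N·m·kg⁻¹ = m²·s⁻²  ← same
Only (D) matches m²·s⁻².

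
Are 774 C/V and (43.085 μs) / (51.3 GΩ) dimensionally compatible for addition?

Yes

Reduce each to base SI dimensions:
  774 C/V:  C·V⁻¹ = s·A·(J·C⁻¹)⁻¹ = kg⁻¹·m⁻²·s⁴·A²
  (43.085 μs) / (51.3 GΩ):  [s] / [kg·m²·s⁻³·A⁻²] = kg⁻¹·m⁻²·s⁴·A²
Both are kg⁻¹·m⁻²·s⁴·A², so they have the same dimensions and can be added.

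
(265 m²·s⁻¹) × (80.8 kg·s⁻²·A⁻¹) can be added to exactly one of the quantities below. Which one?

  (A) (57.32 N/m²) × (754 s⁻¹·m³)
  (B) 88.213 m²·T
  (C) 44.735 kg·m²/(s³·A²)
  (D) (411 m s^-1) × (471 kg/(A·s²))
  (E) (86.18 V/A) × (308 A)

Reference: [m²·s⁻¹] · [kg·s⁻²·A⁻¹] = kg·m²·s⁻³·A⁻¹.
Each option:
  (A) [kg·m⁻¹·s⁻²] · [m³·s⁻¹] = kg·m²·s⁻³
  (B) T·m² = Wb·m⁻²·m² = kg·m²·s⁻²·A⁻¹
  (C) kg·m²·s⁻³·A⁻²
  (D) [m·s⁻¹] · [kg·s⁻²·A⁻¹] = kg·m·s⁻³·A⁻¹
  (E) [kg·m²·s⁻³·A⁻²] · [A] = kg·m²·s⁻³·A⁻¹  ← same
Only (E) matches kg·m²·s⁻³·A⁻¹.

(E)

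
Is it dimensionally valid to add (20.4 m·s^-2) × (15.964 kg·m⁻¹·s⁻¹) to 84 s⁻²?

Reduce each to base SI dimensions:
  (20.4 m·s^-2) × (15.964 kg·m⁻¹·s⁻¹):  [m·s⁻²] · [kg·m⁻¹·s⁻¹] = kg·s⁻³
  84 s⁻²:  s⁻²
kg·s⁻³ ≠ s⁻², so they cannot be added.

No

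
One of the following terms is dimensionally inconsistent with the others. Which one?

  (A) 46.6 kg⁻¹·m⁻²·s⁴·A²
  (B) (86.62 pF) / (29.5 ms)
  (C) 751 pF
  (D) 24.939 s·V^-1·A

Expand each in SI base units:
  (A) kg⁻¹·m⁻²·s⁴·A²
  (B) [kg⁻¹·m⁻²·s⁴·A²] / [s] = kg⁻¹·m⁻²·s³·A²
  (C) F = C·V⁻¹ = kg⁻¹·m⁻²·s⁴·A²
  (D) A·s·V⁻¹ = A·s·(J·C⁻¹)⁻¹ = kg⁻¹·m⁻²·s⁴·A²
All reduce to kg⁻¹·m⁻²·s⁴·A² except (B), which is kg⁻¹·m⁻²·s³·A².

(B)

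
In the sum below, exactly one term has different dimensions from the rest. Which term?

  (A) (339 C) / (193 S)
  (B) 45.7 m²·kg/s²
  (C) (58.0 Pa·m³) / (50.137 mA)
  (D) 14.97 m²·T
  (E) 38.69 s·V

Dimensions:
  (A) [s·A] / [kg⁻¹·m⁻²·s³·A²] = kg·m²·s⁻²·A⁻¹
  (B) kg·m²·s⁻²
  (C) [kg·m²·s⁻²] / [A] = kg·m²·s⁻²·A⁻¹
  (D) T·m² = Wb·m⁻²·m² = kg·m²·s⁻²·A⁻¹
  (E) V·s = J·C⁻¹·s = kg·m²·s⁻²·A⁻¹
All reduce to kg·m²·s⁻²·A⁻¹ except (B), which is kg·m²·s⁻².

(B)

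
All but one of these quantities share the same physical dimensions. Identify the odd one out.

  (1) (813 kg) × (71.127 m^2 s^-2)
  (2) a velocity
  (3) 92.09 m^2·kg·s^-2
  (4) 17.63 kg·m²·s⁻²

Work out the base dimensions of each:
  (1) [kg] · [m²·s⁻²] = kg·m²·s⁻²
  (2) [velocity] = m·s⁻¹
  (3) kg·m²·s⁻²
  (4) kg·m²·s⁻²
All reduce to kg·m²·s⁻² except (2), which is m·s⁻¹.

(2)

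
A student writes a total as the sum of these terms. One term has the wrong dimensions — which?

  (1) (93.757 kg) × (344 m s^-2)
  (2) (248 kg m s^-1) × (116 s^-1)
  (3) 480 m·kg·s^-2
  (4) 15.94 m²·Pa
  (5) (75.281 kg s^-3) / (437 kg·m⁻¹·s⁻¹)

(5)

In SI base units:
  (1) [kg] · [m·s⁻²] = kg·m·s⁻²
  (2) [kg·m·s⁻¹] · [s⁻¹] = kg·m·s⁻²
  (3) kg·m·s⁻²
  (4) Pa·m² = N·m⁻²·m² = kg·m·s⁻²
  (5) [kg·s⁻³] / [kg·m⁻¹·s⁻¹] = m·s⁻²
All reduce to kg·m·s⁻² except (5), which is m·s⁻².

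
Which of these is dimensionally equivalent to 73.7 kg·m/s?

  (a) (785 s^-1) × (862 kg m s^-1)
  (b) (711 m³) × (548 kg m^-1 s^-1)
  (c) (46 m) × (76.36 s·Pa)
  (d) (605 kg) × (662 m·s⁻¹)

Reference: kg·m·s⁻¹.
Each option:
  (a) [s⁻¹] · [kg·m·s⁻¹] = kg·m·s⁻²
  (b) [m³] · [kg·m⁻¹·s⁻¹] = kg·m²·s⁻¹
  (c) [m] · [kg·m⁻¹·s⁻¹] = kg·s⁻¹
  (d) [kg] · [m·s⁻¹] = kg·m·s⁻¹  ← same
Only (d) matches kg·m·s⁻¹.

(d)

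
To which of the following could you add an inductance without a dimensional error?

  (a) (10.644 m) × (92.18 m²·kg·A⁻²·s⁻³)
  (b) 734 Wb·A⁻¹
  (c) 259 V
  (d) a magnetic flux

(b)

Reference: [inductance] = kg·m²·s⁻²·A⁻².
Each option:
  (a) [m] · [kg·m²·s⁻³·A⁻²] = kg·m³·s⁻³·A⁻²
  (b) Wb·A⁻¹ = V·s·A⁻¹ = kg·m²·s⁻²·A⁻²  ← same
  (c) V = J·C⁻¹ = kg·m²·s⁻³·A⁻¹
  (d) [magnetic flux] = kg·m²·s⁻²·A⁻¹
Only (b) matches kg·m²·s⁻²·A⁻².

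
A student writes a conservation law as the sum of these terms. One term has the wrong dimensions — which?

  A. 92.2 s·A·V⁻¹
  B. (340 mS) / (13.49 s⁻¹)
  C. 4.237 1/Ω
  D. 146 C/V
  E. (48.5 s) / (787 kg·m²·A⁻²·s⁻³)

Expand each in SI base units:
  A. A·s·V⁻¹ = A·s·(J·C⁻¹)⁻¹ = kg⁻¹·m⁻²·s⁴·A²
  B. [kg⁻¹·m⁻²·s³·A²] / [s⁻¹] = kg⁻¹·m⁻²·s⁴·A²
  C. Ω⁻¹ = (V·A⁻¹)⁻¹ = kg⁻¹·m⁻²·s³·A²
  D. C·V⁻¹ = s·A·(J·C⁻¹)⁻¹ = kg⁻¹·m⁻²·s⁴·A²
  E. [s] / [kg·m²·s⁻³·A⁻²] = kg⁻¹·m⁻²·s⁴·A²
All reduce to kg⁻¹·m⁻²·s⁴·A² except C., which is kg⁻¹·m⁻²·s³·A².

C.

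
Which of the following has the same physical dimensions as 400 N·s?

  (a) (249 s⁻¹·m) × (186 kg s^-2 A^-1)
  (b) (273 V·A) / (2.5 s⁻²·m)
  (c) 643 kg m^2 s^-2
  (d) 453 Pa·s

(b)

Reference: N·s = kg·m·s⁻²·s = kg·m·s⁻¹.
Each option:
  (a) [m·s⁻¹] · [kg·s⁻²·A⁻¹] = kg·m·s⁻³·A⁻¹
  (b) [kg·m²·s⁻³] / [m·s⁻²] = kg·m·s⁻¹  ← same
  (c) kg·m²·s⁻²
  (d) Pa·s = N·m⁻²·s = kg·m⁻¹·s⁻¹
Only (b) matches kg·m·s⁻¹.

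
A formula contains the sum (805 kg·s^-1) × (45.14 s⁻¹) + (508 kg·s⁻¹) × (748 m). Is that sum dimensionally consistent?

No

Expand each in SI base units:
  (805 kg·s^-1) × (45.14 s⁻¹):  [kg·s⁻¹] · [s⁻¹] = kg·s⁻²
  (508 kg·s⁻¹) × (748 m):  [kg·s⁻¹] · [m] = kg·m·s⁻¹
kg·s⁻² ≠ kg·m·s⁻¹, so they cannot be added.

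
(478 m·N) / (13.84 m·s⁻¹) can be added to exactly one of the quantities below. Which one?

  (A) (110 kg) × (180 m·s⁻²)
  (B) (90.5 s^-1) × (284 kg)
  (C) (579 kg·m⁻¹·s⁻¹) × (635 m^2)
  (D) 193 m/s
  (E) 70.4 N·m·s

(C)

Reference: [kg·m²·s⁻²] / [m·s⁻¹] = kg·m·s⁻¹.
Each option:
  (A) [kg] · [m·s⁻²] = kg·m·s⁻²
  (B) [s⁻¹] · [kg] = kg·s⁻¹
  (C) [kg·m⁻¹·s⁻¹] · [m²] = kg·m·s⁻¹  ← same
  (D) m·s⁻¹
  (E) N·m·s = kg·m·s⁻²·m·s = kg·m²·s⁻¹
Only (C) matches kg·m·s⁻¹.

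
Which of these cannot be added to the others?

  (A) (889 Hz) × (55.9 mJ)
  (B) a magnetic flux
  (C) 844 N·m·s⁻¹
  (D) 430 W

Dimensions:
  (A) [s⁻¹] · [kg·m²·s⁻²] = kg·m²·s⁻³
  (B) [magnetic flux] = kg·m²·s⁻²·A⁻¹
  (C) N·m·s⁻¹ = kg·m·s⁻²·m·s⁻¹ = kg·m²·s⁻³
  (D) W = J·s⁻¹ = kg·m²·s⁻³
All reduce to kg·m²·s⁻³ except (B), which is kg·m²·s⁻²·A⁻¹.

(B)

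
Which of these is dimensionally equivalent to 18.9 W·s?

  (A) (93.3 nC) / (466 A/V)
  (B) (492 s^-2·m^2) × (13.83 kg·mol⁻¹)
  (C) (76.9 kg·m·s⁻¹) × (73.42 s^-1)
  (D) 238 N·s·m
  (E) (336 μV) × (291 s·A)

(E)

Reference: W·s = J·s⁻¹·s = kg·m²·s⁻².
Each option:
  (A) [s·A] / [kg⁻¹·m⁻²·s³·A²] = kg·m²·s⁻²·A⁻¹
  (B) [m²·s⁻²] · [kg·mol⁻¹] = kg·m²·s⁻²·mol⁻¹
  (C) [kg·m·s⁻¹] · [s⁻¹] = kg·m·s⁻²
  (D) N·m·s = kg·m·s⁻²·m·s = kg·m²·s⁻¹
  (E) [kg·m²·s⁻³·A⁻¹] · [s·A] = kg·m²·s⁻²  ← same
Only (E) matches kg·m²·s⁻².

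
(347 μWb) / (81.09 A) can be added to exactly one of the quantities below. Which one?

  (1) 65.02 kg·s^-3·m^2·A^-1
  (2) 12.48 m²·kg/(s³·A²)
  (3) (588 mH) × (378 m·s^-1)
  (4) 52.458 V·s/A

(4)

Reference: [kg·m²·s⁻²·A⁻¹] / [A] = kg·m²·s⁻²·A⁻².
Each option:
  (1) kg·m²·s⁻³·A⁻¹
  (2) kg·m²·s⁻³·A⁻²
  (3) [kg·m²·s⁻²·A⁻²] · [m·s⁻¹] = kg·m³·s⁻³·A⁻²
  (4) V·s·A⁻¹ = J·C⁻¹·s·A⁻¹ = kg·m²·s⁻²·A⁻²  ← same
Only (4) matches kg·m²·s⁻²·A⁻².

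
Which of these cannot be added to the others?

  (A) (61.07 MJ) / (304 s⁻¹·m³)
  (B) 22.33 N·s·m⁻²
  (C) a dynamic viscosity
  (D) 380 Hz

(D)

Dimensions:
  (A) [kg·m²·s⁻²] / [m³·s⁻¹] = kg·m⁻¹·s⁻¹
  (B) N·s·m⁻² = kg·m·s⁻²·s·m⁻² = kg·m⁻¹·s⁻¹
  (C) [dynamic viscosity] = kg·m⁻¹·s⁻¹
  (D) Hz = s⁻¹
All reduce to kg·m⁻¹·s⁻¹ except (D), which is s⁻¹.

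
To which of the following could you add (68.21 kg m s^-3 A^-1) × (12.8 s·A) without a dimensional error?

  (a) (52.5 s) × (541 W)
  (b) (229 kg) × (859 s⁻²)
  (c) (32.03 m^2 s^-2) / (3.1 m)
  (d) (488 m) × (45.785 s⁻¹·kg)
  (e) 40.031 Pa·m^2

(e)

Reference: [kg·m·s⁻³·A⁻¹] · [s·A] = kg·m·s⁻².
Each option:
  (a) [s] · [kg·m²·s⁻³] = kg·m²·s⁻²
  (b) [kg] · [s⁻²] = kg·s⁻²
  (c) [m²·s⁻²] / [m] = m·s⁻²
  (d) [m] · [kg·s⁻¹] = kg·m·s⁻¹
  (e) Pa·m² = N·m⁻²·m² = kg·m·s⁻²  ← same
Only (e) matches kg·m·s⁻².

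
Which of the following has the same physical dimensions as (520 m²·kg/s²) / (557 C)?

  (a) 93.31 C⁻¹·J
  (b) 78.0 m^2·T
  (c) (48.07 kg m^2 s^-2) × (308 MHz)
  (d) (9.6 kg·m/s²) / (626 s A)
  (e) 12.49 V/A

(a)

Reference: [kg·m²·s⁻²] / [s·A] = kg·m²·s⁻³·A⁻¹.
Each option:
  (a) J·C⁻¹ = N·m·(s·A)⁻¹ = kg·m²·s⁻³·A⁻¹  ← same
  (b) T·m² = Wb·m⁻²·m² = kg·m²·s⁻²·A⁻¹
  (c) [kg·m²·s⁻²] · [s⁻¹] = kg·m²·s⁻³
  (d) [kg·m·s⁻²] / [s·A] = kg·m·s⁻³·A⁻¹
  (e) V·A⁻¹ = J·C⁻¹·A⁻¹ = kg·m²·s⁻³·A⁻²
Only (a) matches kg·m²·s⁻³·A⁻¹.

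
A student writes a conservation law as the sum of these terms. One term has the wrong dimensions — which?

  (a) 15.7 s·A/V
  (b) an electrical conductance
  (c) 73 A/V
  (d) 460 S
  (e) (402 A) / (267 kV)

(a)

Dimensions:
  (a) A·s·V⁻¹ = A·s·(J·C⁻¹)⁻¹ = kg⁻¹·m⁻²·s⁴·A²
  (b) [electrical conductance] = kg⁻¹·m⁻²·s³·A²
  (c) A·V⁻¹ = A·(J·C⁻¹)⁻¹ = kg⁻¹·m⁻²·s³·A²
  (d) S = Ω⁻¹ = kg⁻¹·m⁻²·s³·A²
  (e) [A] / [kg·m²·s⁻³·A⁻¹] = kg⁻¹·m⁻²·s³·A²
All reduce to kg⁻¹·m⁻²·s³·A² except (a), which is kg⁻¹·m⁻²·s⁴·A².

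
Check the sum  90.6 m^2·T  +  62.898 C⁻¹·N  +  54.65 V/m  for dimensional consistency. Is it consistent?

Reduce each to base SI dimensions:
  90.6 m^2·T:  T·m² = Wb·m⁻²·m² = kg·m²·s⁻²·A⁻¹
  62.898 C⁻¹·N:  N·C⁻¹ = kg·m·s⁻²·(s·A)⁻¹ = kg·m·s⁻³·A⁻¹
  54.65 V/m:  V·m⁻¹ = J·C⁻¹·m⁻¹ = kg·m·s⁻³·A⁻¹
The terms do not share a single dimension (kg·m²·s⁻²·A⁻¹ vs kg·m·s⁻³·A⁻¹).

No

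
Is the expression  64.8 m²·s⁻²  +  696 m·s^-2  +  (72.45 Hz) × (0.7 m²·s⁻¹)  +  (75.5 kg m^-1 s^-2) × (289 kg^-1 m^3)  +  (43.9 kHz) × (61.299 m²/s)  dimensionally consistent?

No

Work out the base dimensions of each:
  64.8 m²·s⁻²:  m²·s⁻²
  696 m·s^-2:  m·s⁻²
  (72.45 Hz) × (0.7 m²·s⁻¹):  [s⁻¹] · [m²·s⁻¹] = m²·s⁻²
  (75.5 kg m^-1 s^-2) × (289 kg^-1 m^3):  [kg·m⁻¹·s⁻²] · [kg⁻¹·m³] = m²·s⁻²
  (43.9 kHz) × (61.299 m²/s):  [s⁻¹] · [m²·s⁻¹] = m²·s⁻²
The terms do not share a single dimension (m²·s⁻² vs m·s⁻²).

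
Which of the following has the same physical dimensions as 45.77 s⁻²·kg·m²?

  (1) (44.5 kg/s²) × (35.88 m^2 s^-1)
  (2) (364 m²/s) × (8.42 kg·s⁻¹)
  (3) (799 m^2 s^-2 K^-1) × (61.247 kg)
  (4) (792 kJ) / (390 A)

(2)

Reference: kg·m²·s⁻².
Each option:
  (1) [kg·s⁻²] · [m²·s⁻¹] = kg·m²·s⁻³
  (2) [m²·s⁻¹] · [kg·s⁻¹] = kg·m²·s⁻²  ← same
  (3) [m²·s⁻²·K⁻¹] · [kg] = kg·m²·s⁻²·K⁻¹
  (4) [kg·m²·s⁻²] / [A] = kg·m²·s⁻²·A⁻¹
Only (2) matches kg·m²·s⁻².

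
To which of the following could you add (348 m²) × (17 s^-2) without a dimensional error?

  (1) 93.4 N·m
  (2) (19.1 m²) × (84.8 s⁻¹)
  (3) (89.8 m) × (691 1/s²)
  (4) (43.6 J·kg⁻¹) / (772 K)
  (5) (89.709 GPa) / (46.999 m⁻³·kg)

(5)

Reference: [m²] · [s⁻²] = m²·s⁻².
Each option:
  (1) N·m = kg·m·s⁻²·m = kg·m²·s⁻²
  (2) [m²] · [s⁻¹] = m²·s⁻¹
  (3) [m] · [s⁻²] = m·s⁻²
  (4) [m²·s⁻²] / [K] = m²·s⁻²·K⁻¹
  (5) [kg·m⁻¹·s⁻²] / [kg·m⁻³] = m²·s⁻²  ← same
Only (5) matches m²·s⁻².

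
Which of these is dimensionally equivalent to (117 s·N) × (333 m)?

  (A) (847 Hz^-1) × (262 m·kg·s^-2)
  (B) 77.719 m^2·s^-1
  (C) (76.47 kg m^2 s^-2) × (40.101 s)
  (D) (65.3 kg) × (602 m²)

(C)

Reference: [kg·m·s⁻¹] · [m] = kg·m²·s⁻¹.
Each option:
  (A) [s] · [kg·m·s⁻²] = kg·m·s⁻¹
  (B) m²·s⁻¹
  (C) [kg·m²·s⁻²] · [s] = kg·m²·s⁻¹  ← same
  (D) [kg] · [m²] = kg·m²
Only (C) matches kg·m²·s⁻¹.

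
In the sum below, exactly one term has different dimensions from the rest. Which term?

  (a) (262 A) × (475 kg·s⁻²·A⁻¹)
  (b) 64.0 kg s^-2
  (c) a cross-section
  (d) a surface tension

(c)

Reduce each to base SI dimensions:
  (a) [A] · [kg·s⁻²·A⁻¹] = kg·s⁻²
  (b) kg·s⁻²
  (c) [cross-section] = m²
  (d) [surface tension] = kg·s⁻²
All reduce to kg·s⁻² except (c), which is m².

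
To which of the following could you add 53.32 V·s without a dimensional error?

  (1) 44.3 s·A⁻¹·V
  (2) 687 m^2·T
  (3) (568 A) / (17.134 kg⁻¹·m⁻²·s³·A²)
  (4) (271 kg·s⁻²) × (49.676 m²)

(2)

Reference: V·s = J·C⁻¹·s = kg·m²·s⁻²·A⁻¹.
Each option:
  (1) V·s·A⁻¹ = J·C⁻¹·s·A⁻¹ = kg·m²·s⁻²·A⁻²
  (2) T·m² = Wb·m⁻²·m² = kg·m²·s⁻²·A⁻¹  ← same
  (3) [A] / [kg⁻¹·m⁻²·s³·A²] = kg·m²·s⁻³·A⁻¹
  (4) [kg·s⁻²] · [m²] = kg·m²·s⁻²
Only (2) matches kg·m²·s⁻²·A⁻¹.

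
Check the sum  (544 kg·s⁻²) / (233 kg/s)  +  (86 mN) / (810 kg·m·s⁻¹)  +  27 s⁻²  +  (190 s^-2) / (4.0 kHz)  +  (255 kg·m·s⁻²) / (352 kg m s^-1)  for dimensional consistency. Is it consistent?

Dimensions:
  (544 kg·s⁻²) / (233 kg/s):  [kg·s⁻²] / [kg·s⁻¹] = s⁻¹
  (86 mN) / (810 kg·m·s⁻¹):  [kg·m·s⁻²] / [kg·m·s⁻¹] = s⁻¹
  27 s⁻²:  s⁻²
  (190 s^-2) / (4.0 kHz):  [s⁻²] / [s⁻¹] = s⁻¹
  (255 kg·m·s⁻²) / (352 kg m s^-1):  [kg·m·s⁻²] / [kg·m·s⁻¹] = s⁻¹
The terms do not share a single dimension (s⁻² vs s⁻¹).

No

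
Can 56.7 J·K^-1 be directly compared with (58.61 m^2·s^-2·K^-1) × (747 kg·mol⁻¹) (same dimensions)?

Dimensions:
  56.7 J·K^-1:  J·K⁻¹ = N·m·K⁻¹ = kg·m²·s⁻²·K⁻¹
  (58.61 m^2·s^-2·K^-1) × (747 kg·mol⁻¹):  [m²·s⁻²·K⁻¹] · [kg·mol⁻¹] = kg·m²·s⁻²·K⁻¹·mol⁻¹
kg·m²·s⁻²·K⁻¹ ≠ kg·m²·s⁻²·K⁻¹·mol⁻¹, so they cannot be added.

No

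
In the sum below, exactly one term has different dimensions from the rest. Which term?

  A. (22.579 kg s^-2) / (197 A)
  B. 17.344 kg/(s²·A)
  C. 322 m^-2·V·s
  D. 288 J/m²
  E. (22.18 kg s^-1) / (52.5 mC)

D.

Work out the base dimensions of each:
  A. [kg·s⁻²] / [A] = kg·s⁻²·A⁻¹
  B. kg·s⁻²·A⁻¹
  C. V·s·m⁻² = J·C⁻¹·s·m⁻² = kg·s⁻²·A⁻¹
  D. J·m⁻² = N·m·m⁻² = kg·s⁻²
  E. [kg·s⁻¹] / [s·A] = kg·s⁻²·A⁻¹
All reduce to kg·s⁻²·A⁻¹ except D., which is kg·s⁻².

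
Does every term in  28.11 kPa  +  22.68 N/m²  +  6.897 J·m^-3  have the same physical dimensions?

Yes

Expand each in SI base units:
  28.11 kPa:  Pa = N·m⁻² = kg·m⁻¹·s⁻²
  22.68 N/m²:  N·m⁻² = kg·m·s⁻²·m⁻² = kg·m⁻¹·s⁻²
  6.897 J·m^-3:  J·m⁻³ = N·m·m⁻³ = kg·m⁻¹·s⁻²
Every term reduces to kg·m⁻¹·s⁻².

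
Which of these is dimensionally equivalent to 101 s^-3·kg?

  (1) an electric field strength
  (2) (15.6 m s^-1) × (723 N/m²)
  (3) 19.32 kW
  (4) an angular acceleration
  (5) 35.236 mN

Reference: kg·s⁻³.
Each option:
  (1) [electric field strength] = kg·m·s⁻³·A⁻¹
  (2) [m·s⁻¹] · [kg·m⁻¹·s⁻²] = kg·s⁻³  ← same
  (3) W = J·s⁻¹ = kg·m²·s⁻³
  (4) [angular acceleration] = s⁻²
  (5) N = kg·m·s⁻²
Only (2) matches kg·s⁻³.

(2)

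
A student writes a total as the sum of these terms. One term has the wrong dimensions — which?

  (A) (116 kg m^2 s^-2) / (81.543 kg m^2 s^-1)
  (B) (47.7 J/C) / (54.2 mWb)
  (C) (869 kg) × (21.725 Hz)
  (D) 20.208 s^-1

(C)

Reduce each to base SI dimensions:
  (A) [kg·m²·s⁻²] / [kg·m²·s⁻¹] = s⁻¹
  (B) [kg·m²·s⁻³·A⁻¹] / [kg·m²·s⁻²·A⁻¹] = s⁻¹
  (C) [kg] · [s⁻¹] = kg·s⁻¹
  (D) s⁻¹
All reduce to s⁻¹ except (C), which is kg·s⁻¹.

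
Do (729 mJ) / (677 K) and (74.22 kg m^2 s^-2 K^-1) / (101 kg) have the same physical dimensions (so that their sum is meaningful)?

In SI base units:
  (729 mJ) / (677 K):  [kg·m²·s⁻²] / [K] = kg·m²·s⁻²·K⁻¹
  (74.22 kg m^2 s^-2 K^-1) / (101 kg):  [kg·m²·s⁻²·K⁻¹] / [kg] = m²·s⁻²·K⁻¹
kg·m²·s⁻²·K⁻¹ ≠ m²·s⁻²·K⁻¹, so they cannot be added.

No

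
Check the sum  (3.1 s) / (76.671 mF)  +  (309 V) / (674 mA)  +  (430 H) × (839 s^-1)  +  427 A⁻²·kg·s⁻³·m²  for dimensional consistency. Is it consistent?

Yes

Expand each in SI base units:
  (3.1 s) / (76.671 mF):  [s] / [kg⁻¹·m⁻²·s⁴·A²] = kg·m²·s⁻³·A⁻²
  (309 V) / (674 mA):  [kg·m²·s⁻³·A⁻¹] / [A] = kg·m²·s⁻³·A⁻²
  (430 H) × (839 s^-1):  [kg·m²·s⁻²·A⁻²] · [s⁻¹] = kg·m²·s⁻³·A⁻²
  427 A⁻²·kg·s⁻³·m²:  kg·m²·s⁻³·A⁻²
Every term reduces to kg·m²·s⁻³·A⁻².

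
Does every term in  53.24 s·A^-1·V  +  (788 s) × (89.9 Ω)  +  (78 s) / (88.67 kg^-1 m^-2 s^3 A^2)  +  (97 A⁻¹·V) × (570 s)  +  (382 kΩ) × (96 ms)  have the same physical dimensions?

Yes

Reduce each to base SI dimensions:
  53.24 s·A^-1·V:  V·s·A⁻¹ = J·C⁻¹·s·A⁻¹ = kg·m²·s⁻²·A⁻²
  (788 s) × (89.9 Ω):  [s] · [kg·m²·s⁻³·A⁻²] = kg·m²·s⁻²·A⁻²
  (78 s) / (88.67 kg^-1 m^-2 s^3 A^2):  [s] / [kg⁻¹·m⁻²·s³·A²] = kg·m²·s⁻²·A⁻²
  (97 A⁻¹·V) × (570 s):  [kg·m²·s⁻³·A⁻²] · [s] = kg·m²·s⁻²·A⁻²
  (382 kΩ) × (96 ms):  [kg·m²·s⁻³·A⁻²] · [s] = kg·m²·s⁻²·A⁻²
Every term reduces to kg·m²·s⁻²·A⁻².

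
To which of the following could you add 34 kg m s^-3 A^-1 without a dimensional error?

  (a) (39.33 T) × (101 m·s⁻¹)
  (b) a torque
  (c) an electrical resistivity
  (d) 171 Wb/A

Reference: kg·m·s⁻³·A⁻¹.
Each option:
  (a) [kg·s⁻²·A⁻¹] · [m·s⁻¹] = kg·m·s⁻³·A⁻¹  ← same
  (b) [torque] = kg·m²·s⁻²
  (c) [electrical resistivity] = kg·m³·s⁻³·A⁻²
  (d) Wb·A⁻¹ = V·s·A⁻¹ = kg·m²·s⁻²·A⁻²
Only (a) matches kg·m·s⁻³·A⁻¹.

(a)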